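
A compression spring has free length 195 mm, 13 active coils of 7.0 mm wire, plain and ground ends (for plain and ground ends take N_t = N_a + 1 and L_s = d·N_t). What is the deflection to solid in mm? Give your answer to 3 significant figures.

97.0 mm

N_t = 14; L_s = 7.0·14 = 98 mm
δ_solid = L₀ − L_s = 195 − 98 = 97 mm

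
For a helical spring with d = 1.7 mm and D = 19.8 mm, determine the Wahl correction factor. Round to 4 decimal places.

1.1232

C = D/d = 19.8/1.7 = 11.6471
K_W = (4C−1)/(4C−4) + 0.615/C = 45.588/42.588 + 0.0528 = 1.1232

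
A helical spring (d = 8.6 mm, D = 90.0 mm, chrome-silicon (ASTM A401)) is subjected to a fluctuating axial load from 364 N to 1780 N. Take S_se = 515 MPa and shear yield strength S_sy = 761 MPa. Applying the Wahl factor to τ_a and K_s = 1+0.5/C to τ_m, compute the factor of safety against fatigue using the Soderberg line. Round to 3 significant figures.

0.913

C = D/d = 90.0/8.6 = 10.4651; K_W = (4C−1)/(4C−4)+0.615/C = 1.1380; K_s = 1+0.5/C = 1.0478
F_a = (F_max−F_min)/2 = 708 N; F_m = (F_max+F_min)/2 = 1072 N
τ_a = K_W·8F_aD/(πd³) = 1.1380 × 255.11 = 290.31 MPa
τ_m = K_s·8F_mD/(πd³) = 1.0478 × 386.26 = 404.72 MPa
Soderberg: 1/n_f = τ_a/S_se + τ_m/S_sy = 290.31/515 + 404.72/761 = 0.56371 + 0.53182 = 1.0955
n_f = 1/1.0955 = 0.9128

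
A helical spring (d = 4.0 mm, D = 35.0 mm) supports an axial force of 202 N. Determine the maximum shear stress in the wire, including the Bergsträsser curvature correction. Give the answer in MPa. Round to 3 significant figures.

Spring index C = D/d = 35.0/4.0 = 8.7500
K_B = (4C+2)/(4C−3) = 37.000/32.000 = 1.1562
τ₀ = 8FD/(πd³) = 8·202·35.0/(π·4.0³) = 56560/201.06 = 281.31 MPa
τ_max = K·τ₀ = 1.1562 × 281.31 = 325.26 MPa

325 MPa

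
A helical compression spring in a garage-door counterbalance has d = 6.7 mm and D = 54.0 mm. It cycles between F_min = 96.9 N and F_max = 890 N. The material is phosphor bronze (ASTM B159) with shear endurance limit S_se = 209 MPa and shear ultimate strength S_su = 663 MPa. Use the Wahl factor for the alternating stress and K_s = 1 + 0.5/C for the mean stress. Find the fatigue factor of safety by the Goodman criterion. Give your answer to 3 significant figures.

0.721

C = D/d = 54.0/6.7 = 8.0597; K_W = (4C−1)/(4C−4)+0.615/C = 1.1825; K_s = 1+0.5/C = 1.0620
F_a = (F_max−F_min)/2 = 396.55 N; F_m = (F_max+F_min)/2 = 493.45 N
τ_a = K_W·8F_aD/(πd³) = 1.1825 × 181.3 = 214.4 MPa
τ_m = K_s·8F_mD/(πd³) = 1.0620 × 225.61 = 239.6 MPa
Goodman: 1/n_f = τ_a/S_se + τ_m/S_su = 214.4/209 + 239.6/663 = 1.02584 + 0.36139 = 1.3872
n_f = 1/1.3872 = 0.7209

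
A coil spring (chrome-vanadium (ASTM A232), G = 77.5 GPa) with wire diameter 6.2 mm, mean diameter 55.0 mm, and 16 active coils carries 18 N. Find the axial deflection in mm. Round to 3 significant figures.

k = Gd⁴/(8D³N_a) = (77.5×10³)(6.2⁴)/(8·55.0³·16) = 5.3774 N/mm
δ = F/k = 18 / 5.3774 = 3.3474 mm

3.35 mm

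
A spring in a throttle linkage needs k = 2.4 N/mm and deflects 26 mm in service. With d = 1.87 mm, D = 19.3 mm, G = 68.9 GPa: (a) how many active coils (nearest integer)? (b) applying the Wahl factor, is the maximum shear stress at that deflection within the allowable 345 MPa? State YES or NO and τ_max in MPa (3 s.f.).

(a) 6 coils; (b) NO, τ_max = 544 MPa

N_a = Gd⁴/(8D³k) = (68.9×10³)(1.87⁴)/(8·19.3³·2.4) = 6.104 → N_a = 6
Actual rate k = Gd⁴/(8D³·6) = 2.4416 N/mm
Working load F = kδ = 2.4416·26 = 63.481 N
C = 19.3/1.87 = 10.3209; K_W = (4C−1)/(4C−4)+0.615/C = 1.1401
τ_max = K_W·8FD/(πd³) = 1.1401·477.11 = 543.93 MPa
τ_max > 345 MPa → exceeds allowable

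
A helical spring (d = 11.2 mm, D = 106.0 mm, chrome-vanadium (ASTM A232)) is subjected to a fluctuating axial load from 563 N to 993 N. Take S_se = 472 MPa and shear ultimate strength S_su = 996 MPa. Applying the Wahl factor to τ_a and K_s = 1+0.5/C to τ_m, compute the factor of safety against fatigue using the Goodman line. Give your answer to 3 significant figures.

3.86

C = D/d = 106.0/11.2 = 9.4643; K_W = (4C−1)/(4C−4)+0.615/C = 1.1536; K_s = 1+0.5/C = 1.0528
F_a = (F_max−F_min)/2 = 215 N; F_m = (F_max+F_min)/2 = 778 N
τ_a = K_W·8F_aD/(πd³) = 1.1536 × 41.308 = 47.652 MPa
τ_m = K_s·8F_mD/(πd³) = 1.0528 × 149.48 = 157.37 MPa
Goodman: 1/n_f = τ_a/S_se + τ_m/S_su = 47.652/472 + 157.37/996 = 0.10096 + 0.15800 = 0.25896
n_f = 1/0.25896 = 3.862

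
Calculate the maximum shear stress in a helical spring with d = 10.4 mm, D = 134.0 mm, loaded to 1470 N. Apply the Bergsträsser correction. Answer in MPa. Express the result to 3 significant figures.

Spring index C = D/d = 134.0/10.4 = 12.8846
K_B = (4C+2)/(4C−3) = 53.538/48.538 = 1.1030
τ₀ = 8FD/(πd³) = 8·1470·134.0/(π·10.4³) = 1.57584e+06/3533.9 = 445.93 MPa
τ_max = K·τ₀ = 1.1030 × 445.93 = 491.86 MPa

492 MPa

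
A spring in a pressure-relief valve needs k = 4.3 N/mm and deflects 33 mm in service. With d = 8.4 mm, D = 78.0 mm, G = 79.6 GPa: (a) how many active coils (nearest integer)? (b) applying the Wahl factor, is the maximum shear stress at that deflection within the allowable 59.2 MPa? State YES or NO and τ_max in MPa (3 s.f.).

N_a = Gd⁴/(8D³k) = (79.6×10³)(8.4⁴)/(8·78.0³·4.3) = 24.28 → N_a = 24
Actual rate k = Gd⁴/(8D³·24) = 4.3496 N/mm
Working load F = kδ = 4.3496·33 = 143.54 N
C = 78.0/8.4 = 9.2857; K_W = (4C−1)/(4C−4)+0.615/C = 1.1567
τ_max = K_W·8FD/(πd³) = 1.1567·48.101 = 55.641 MPa
τ_max ≤ 59.2 MPa → acceptable

(a) 24 coils; (b) YES, τ_max = 55.6 MPa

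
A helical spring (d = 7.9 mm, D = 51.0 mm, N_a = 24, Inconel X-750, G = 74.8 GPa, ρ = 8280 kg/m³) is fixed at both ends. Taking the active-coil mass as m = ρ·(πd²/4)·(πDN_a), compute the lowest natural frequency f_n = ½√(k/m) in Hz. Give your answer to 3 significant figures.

42.8 Hz

k = Gd⁴/(8D³N_a) = (74.8×10³)(7.9⁴)/(8·51.0³·24) = 11.439 N/mm = 11439 N/m
Wire length L = πDN_a = π·51.0·24 = 3845.3 mm
m = ρ·(πd²/4)·L = 8280 × 49.017×10⁻⁶ m² × 3.8453 m = 1.5607 kg
f_n = ½√(k/m) = 0.5·√(11439/1.5607) = 0.5·√(7329.8) = 42.807 Hz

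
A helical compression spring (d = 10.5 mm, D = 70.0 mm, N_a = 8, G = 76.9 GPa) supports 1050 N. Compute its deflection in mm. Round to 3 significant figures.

k = Gd⁴/(8D³N_a) = (76.9×10³)(10.5⁴)/(8·70.0³·8) = 42.58 N/mm
δ = F/k = 1050 / 42.58 = 24.659 mm

24.7 mm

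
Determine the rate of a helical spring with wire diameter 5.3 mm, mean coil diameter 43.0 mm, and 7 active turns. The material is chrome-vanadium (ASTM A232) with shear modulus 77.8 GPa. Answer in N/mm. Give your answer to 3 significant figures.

13.8 N/mm

k = Gd⁴/(8D³N_a) = (77.8×10³ × 5.3⁴) / (8 × 43.0³ × 7)
  = 6.13879e+07 / 4.45239e+06 = 13.788 N/mm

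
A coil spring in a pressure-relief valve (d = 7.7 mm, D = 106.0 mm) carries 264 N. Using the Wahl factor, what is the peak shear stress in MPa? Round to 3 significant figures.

Spring index C = D/d = 106.0/7.7 = 13.7662
K_W = (4C−1)/(4C−4) + 0.615/C = 54.065/51.065 + 0.0447 = 1.1034
τ₀ = 8FD/(πd³) = 8·264·106.0/(π·7.7³) = 223872/1434.2 = 156.09 MPa
τ_max = K·τ₀ = 1.1034 × 156.09 = 172.23 MPa

172 MPa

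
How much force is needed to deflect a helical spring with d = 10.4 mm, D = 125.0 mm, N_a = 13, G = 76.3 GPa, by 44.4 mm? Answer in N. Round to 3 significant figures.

195 N

k = Gd⁴/(8D³N_a) = (76.3×10³)(10.4⁴)/(8·125.0³·13) = 4.3943 N/mm
F = k·δ = 4.3943 × 44.4 = 195.11 N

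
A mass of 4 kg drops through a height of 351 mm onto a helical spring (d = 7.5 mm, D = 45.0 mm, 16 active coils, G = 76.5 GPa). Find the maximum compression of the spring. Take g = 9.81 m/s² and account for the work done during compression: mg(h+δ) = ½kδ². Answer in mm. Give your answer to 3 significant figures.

k = Gd⁴/(8D³N_a) = (76.5×10³)(7.5⁴)/(8·45.0³·16) = 20.752 N/mm
W = mg = 4 × 9.81 = 39.24 N
½kδ² − Wδ − Wh = 0 → δ = (W + √(W² + 2kWh))/k
δ = (39.24 + √(1539.8 + 571643))/20.752 = (39.24 + 757.09)/20.752 = 38.374 mm

38.4 mm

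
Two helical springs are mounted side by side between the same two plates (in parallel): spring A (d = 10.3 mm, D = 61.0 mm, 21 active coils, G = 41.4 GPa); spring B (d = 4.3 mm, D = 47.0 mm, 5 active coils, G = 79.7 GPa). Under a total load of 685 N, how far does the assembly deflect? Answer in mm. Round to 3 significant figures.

36.5 mm

k_A = Gd⁴/(8D³N_a) = (41.4×10³)(10.3⁴)/(8·61.0³·21) = 12.219 N/mm
k_B = Gd⁴/(8D³N_a) = (79.7×10³)(4.3⁴)/(8·47.0³·5) = 6.5611 N/mm
Parallel: k_eq = 12.219 + 6.5611 = 18.781 N/mm
δ = F/k_eq = 685/18.781 = 36.474 mm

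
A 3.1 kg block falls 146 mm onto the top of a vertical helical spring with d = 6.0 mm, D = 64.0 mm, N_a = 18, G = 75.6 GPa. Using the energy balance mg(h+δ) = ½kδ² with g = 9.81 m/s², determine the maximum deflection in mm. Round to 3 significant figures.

k = Gd⁴/(8D³N_a) = (75.6×10³)(6.0⁴)/(8·64.0³·18) = 2.5955 N/mm
W = mg = 3.1 × 9.81 = 30.411 N
½kδ² − Wδ − Wh = 0 → δ = (W + √(W² + 2kWh))/k
δ = (30.411 + √(924.83 + 23048.2))/2.5955 = (30.411 + 154.83)/2.5955 = 71.37 mm

71.4 mm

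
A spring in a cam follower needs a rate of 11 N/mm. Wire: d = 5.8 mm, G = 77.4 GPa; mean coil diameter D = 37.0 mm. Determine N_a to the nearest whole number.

20

N_a = Gd⁴/(8D³k) = (77.4×10³ × 5.8⁴)/(8 × 37.0³ × 11)
    = 8.75897e+07 / 4.45746e+06 = 19.65 → 20 coils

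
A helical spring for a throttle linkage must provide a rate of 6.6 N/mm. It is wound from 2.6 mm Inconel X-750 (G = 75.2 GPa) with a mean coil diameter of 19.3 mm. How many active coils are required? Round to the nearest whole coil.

9

N_a = Gd⁴/(8D³k) = (75.2×10³ × 2.6⁴)/(8 × 19.3³ × 6.6)
    = 3.43646e+06 / 379582 = 9.053 → 9 coils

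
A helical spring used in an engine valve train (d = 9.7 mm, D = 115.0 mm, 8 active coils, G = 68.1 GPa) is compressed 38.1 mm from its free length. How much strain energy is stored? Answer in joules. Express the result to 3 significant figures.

4.50 J

k = Gd⁴/(8D³N_a) = (68.1×10³)(9.7⁴)/(8·115.0³·8) = 6.1938 N/mm
U = ½kδ² = 0.5 × 6.1938 × 38.1² = 4495.5 N·mm = 4.4955 J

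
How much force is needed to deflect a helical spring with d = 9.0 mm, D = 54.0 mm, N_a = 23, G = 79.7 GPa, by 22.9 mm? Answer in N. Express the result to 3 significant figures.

413 N

k = Gd⁴/(8D³N_a) = (79.7×10³)(9.0⁴)/(8·54.0³·23) = 18.048 N/mm
F = k·δ = 18.048 × 22.9 = 413.3 N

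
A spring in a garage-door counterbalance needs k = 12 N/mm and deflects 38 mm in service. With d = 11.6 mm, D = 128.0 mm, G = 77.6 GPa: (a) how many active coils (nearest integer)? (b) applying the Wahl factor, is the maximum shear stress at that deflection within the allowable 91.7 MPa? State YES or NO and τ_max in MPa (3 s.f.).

(a) 7 coils; (b) NO, τ_max = 107 MPa

N_a = Gd⁴/(8D³k) = (77.6×10³)(11.6⁴)/(8·128.0³·12) = 6.979 → N_a = 7
Actual rate k = Gd⁴/(8D³·7) = 11.964 N/mm
Working load F = kδ = 11.964·38 = 454.63 N
C = 128.0/11.6 = 11.0345; K_W = (4C−1)/(4C−4)+0.615/C = 1.1305
τ_max = K_W·8FD/(πd³) = 1.1305·94.937 = 107.32 MPa
τ_max > 91.7 MPa → exceeds allowable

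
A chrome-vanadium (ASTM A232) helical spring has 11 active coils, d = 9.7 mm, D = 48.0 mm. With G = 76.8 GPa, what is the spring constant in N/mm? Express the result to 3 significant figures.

69.9 N/mm

k = Gd⁴/(8D³N_a) = (76.8×10³ × 9.7⁴) / (8 × 48.0³ × 11)
  = 6.79905e+08 / 9.7321e+06 = 69.862 N/mm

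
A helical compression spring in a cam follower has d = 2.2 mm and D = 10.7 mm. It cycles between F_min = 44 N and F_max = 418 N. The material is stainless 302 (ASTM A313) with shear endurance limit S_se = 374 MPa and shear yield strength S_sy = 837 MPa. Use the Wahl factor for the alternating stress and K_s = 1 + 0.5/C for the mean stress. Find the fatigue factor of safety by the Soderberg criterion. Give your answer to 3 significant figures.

0.405

C = D/d = 10.7/2.2 = 4.8636; K_W = (4C−1)/(4C−4)+0.615/C = 1.3206; K_s = 1+0.5/C = 1.1028
F_a = (F_max−F_min)/2 = 187 N; F_m = (F_max+F_min)/2 = 231 N
τ_a = K_W·8F_aD/(πd³) = 1.3206 × 478.52 = 631.91 MPa
τ_m = K_s·8F_mD/(πd³) = 1.1028 × 591.11 = 651.88 MPa
Soderberg: 1/n_f = τ_a/S_se + τ_m/S_sy = 631.91/374 + 651.88/837 = 1.68961 + 0.77883 = 2.4684
n_f = 1/2.4684 = 0.4051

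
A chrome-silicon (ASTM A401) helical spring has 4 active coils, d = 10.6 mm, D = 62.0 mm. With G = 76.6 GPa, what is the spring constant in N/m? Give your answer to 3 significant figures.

k = Gd⁴/(8D³N_a) = (76.6×10³ × 10.6⁴) / (8 × 62.0³ × 4)
  = 9.67057e+08 / 7.6265e+06 = 126.8 N/mm = 1.268e+05 N/m

127000 N/m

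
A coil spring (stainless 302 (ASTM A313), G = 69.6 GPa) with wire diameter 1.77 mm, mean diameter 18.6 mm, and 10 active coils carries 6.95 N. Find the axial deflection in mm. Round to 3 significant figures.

5.24 mm

k = Gd⁴/(8D³N_a) = (69.6×10³)(1.77⁴)/(8·18.6³·10) = 1.327 N/mm
δ = F/k = 6.95 / 1.327 = 5.2373 mm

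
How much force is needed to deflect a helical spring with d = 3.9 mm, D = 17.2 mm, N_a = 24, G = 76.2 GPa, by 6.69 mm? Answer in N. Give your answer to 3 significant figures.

k = Gd⁴/(8D³N_a) = (76.2×10³)(3.9⁴)/(8·17.2³·24) = 18.044 N/mm
F = k·δ = 18.044 × 6.69 = 120.71 N

121 N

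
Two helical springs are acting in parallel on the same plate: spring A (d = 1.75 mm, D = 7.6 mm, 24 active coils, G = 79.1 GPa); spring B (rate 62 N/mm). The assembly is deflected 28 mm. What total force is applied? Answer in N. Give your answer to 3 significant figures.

1980 N

k_A = Gd⁴/(8D³N_a) = (79.1×10³)(1.75⁴)/(8·7.6³·24) = 8.8021 N/mm
Parallel: k_eq = 8.8021 + 62 = 70.802 N/mm
F = k_eq·δ = 70.802·28 = 1982.5 N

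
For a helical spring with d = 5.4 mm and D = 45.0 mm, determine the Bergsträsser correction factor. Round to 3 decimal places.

C = D/d = 45.0/5.4 = 8.3333
K_B = (4C+2)/(4C−3) = 35.333/30.333 = 1.1648

1.165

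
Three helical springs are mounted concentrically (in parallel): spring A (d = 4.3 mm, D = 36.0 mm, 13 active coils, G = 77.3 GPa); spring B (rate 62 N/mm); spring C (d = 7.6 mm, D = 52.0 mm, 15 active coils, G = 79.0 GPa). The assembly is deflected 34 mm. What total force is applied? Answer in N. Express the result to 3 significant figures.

2820 N

k_A = Gd⁴/(8D³N_a) = (77.3×10³)(4.3⁴)/(8·36.0³·13) = 5.4464 N/mm
k_C = Gd⁴/(8D³N_a) = (79.0×10³)(7.6⁴)/(8·52.0³·15) = 15.62 N/mm
Parallel: k_eq = 5.4464 + 62 + 15.62 = 83.067 N/mm
F = k_eq·δ = 83.067·34 = 2824.3 N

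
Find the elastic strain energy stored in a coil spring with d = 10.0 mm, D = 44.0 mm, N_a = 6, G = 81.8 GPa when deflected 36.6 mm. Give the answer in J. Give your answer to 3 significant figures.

k = Gd⁴/(8D³N_a) = (81.8×10³)(10.0⁴)/(8·44.0³·6) = 200.06 N/mm
U = ½kδ² = 0.5 × 200.06 × 36.6² = 1.3399e+05 N·mm = 133.99 J

134 J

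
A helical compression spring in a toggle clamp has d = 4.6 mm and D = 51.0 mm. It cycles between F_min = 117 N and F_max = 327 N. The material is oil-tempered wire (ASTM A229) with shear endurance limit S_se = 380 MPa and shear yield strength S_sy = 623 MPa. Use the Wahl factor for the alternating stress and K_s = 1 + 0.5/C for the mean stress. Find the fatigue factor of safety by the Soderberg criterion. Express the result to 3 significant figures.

C = D/d = 51.0/4.6 = 11.0870; K_W = (4C−1)/(4C−4)+0.615/C = 1.1298; K_s = 1+0.5/C = 1.0451
F_a = (F_max−F_min)/2 = 105 N; F_m = (F_max+F_min)/2 = 222 N
τ_a = K_W·8F_aD/(πd³) = 1.1298 × 140.1 = 158.28 MPa
τ_m = K_s·8F_mD/(πd³) = 1.0451 × 296.2 = 309.56 MPa
Soderberg: 1/n_f = τ_a/S_se + τ_m/S_sy = 158.28/380 + 309.56/623 = 0.41654 + 0.49689 = 0.91343
n_f = 1/0.91343 = 1.095

1.09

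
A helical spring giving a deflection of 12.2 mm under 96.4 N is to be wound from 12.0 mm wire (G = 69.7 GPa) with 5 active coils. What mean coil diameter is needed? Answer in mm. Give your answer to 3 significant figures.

Required rate k = F/δ = 96.4/12.2 = 7.9016 N/mm
D = (Gd⁴/(8N_a·k))^(1/3) = (69.7×10³·12.0⁴/(8·5·7.9016))^(1/3)
  = (4.57278e+06)^(1/3) = 165.9817 mm

166 mm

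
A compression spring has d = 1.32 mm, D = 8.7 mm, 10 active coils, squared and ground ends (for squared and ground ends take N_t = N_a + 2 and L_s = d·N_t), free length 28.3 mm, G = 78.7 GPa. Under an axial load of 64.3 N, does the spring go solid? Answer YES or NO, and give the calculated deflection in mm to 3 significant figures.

k = Gd⁴/(8D³N_a) = (78.7×10³)(1.32⁴)/(8·8.7³·10) = 4.5355 N/mm
N_t = 12; L_s = 1.32·12 = 15.84 mm; δ_solid = L₀ − L_s = 28.3 − 15.84 = 12.46 mm
δ = F/k = 64.3/4.5355 = 14.177 mm
δ ≥ δ_solid → spring goes solid

YES, δ = 14.2 mm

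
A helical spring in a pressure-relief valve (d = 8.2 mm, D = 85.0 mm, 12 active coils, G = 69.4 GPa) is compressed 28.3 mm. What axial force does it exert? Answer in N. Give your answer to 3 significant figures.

151 N

k = Gd⁴/(8D³N_a) = (69.4×10³)(8.2⁴)/(8·85.0³·12) = 5.3221 N/mm
F = k·δ = 5.3221 × 28.3 = 150.62 N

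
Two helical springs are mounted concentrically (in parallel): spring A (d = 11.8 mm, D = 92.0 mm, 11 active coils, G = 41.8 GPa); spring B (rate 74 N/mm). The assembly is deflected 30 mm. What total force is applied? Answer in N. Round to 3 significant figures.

2570 N

k_A = Gd⁴/(8D³N_a) = (41.8×10³)(11.8⁴)/(8·92.0³·11) = 11.827 N/mm
Parallel: k_eq = 11.827 + 74 = 85.827 N/mm
F = k_eq·δ = 85.827·30 = 2574.8 N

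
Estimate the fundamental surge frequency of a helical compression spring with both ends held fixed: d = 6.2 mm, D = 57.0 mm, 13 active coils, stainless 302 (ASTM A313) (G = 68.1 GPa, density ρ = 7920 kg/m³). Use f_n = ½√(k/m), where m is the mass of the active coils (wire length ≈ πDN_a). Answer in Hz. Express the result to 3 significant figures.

48.4 Hz

k = Gd⁴/(8D³N_a) = (68.1×10³)(6.2⁴)/(8·57.0³·13) = 5.2246 N/mm = 5224.6 N/m
Wire length L = πDN_a = π·57.0·13 = 2327.9 mm
m = ρ·(πd²/4)·L = 7920 × 30.191×10⁻⁶ m² × 2.3279 m = 0.55663 kg
f_n = ½√(k/m) = 0.5·√(5224.6/0.55663) = 0.5·√(9386.2) = 48.441 Hz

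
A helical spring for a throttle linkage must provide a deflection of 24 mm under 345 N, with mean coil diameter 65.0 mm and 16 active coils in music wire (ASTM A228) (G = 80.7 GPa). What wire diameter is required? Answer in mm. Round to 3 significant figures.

8.90 mm

Required rate k = F/δ = 345/24 = 14.375 N/mm
d = (8D³N_a·k / G)^(1/4) = (8·65.0³·16·14.375 / (80.7×10³))^0.25
  = (6261.6)^0.25 = 8.8955 mm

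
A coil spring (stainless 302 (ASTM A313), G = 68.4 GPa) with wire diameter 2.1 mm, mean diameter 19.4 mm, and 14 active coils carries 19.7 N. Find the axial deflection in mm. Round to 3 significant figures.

12.1 mm

k = Gd⁴/(8D³N_a) = (68.4×10³)(2.1⁴)/(8·19.4³·14) = 1.6267 N/mm
δ = F/k = 19.7 / 1.6267 = 12.11 mm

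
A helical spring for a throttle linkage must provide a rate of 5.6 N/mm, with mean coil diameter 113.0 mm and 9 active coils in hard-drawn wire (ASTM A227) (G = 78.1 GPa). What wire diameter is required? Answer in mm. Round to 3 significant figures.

d = (8D³N_a·k / G)^(1/4) = (8·113.0³·9·5.6 / (78.1×10³))^0.25
  = (7449.1)^0.25 = 9.2902 mm

9.29 mm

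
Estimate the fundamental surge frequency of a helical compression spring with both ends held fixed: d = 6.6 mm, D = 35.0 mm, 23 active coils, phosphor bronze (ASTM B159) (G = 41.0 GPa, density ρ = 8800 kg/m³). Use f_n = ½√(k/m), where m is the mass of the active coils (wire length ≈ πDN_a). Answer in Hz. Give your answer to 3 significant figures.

k = Gd⁴/(8D³N_a) = (41.0×10³)(6.6⁴)/(8·35.0³·23) = 9.8614 N/mm = 9861.4 N/m
Wire length L = πDN_a = π·35.0·23 = 2529 mm
m = ρ·(πd²/4)·L = 8800 × 34.212×10⁻⁶ m² × 2.529 m = 0.76139 kg
f_n = ½√(k/m) = 0.5·√(9861.4/0.76139) = 0.5·√(12952) = 56.903 Hz

56.9 Hz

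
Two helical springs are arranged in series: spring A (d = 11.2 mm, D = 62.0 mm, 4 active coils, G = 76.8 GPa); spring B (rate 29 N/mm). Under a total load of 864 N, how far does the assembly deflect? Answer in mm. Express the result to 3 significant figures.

35.2 mm

k_A = Gd⁴/(8D³N_a) = (76.8×10³)(11.2⁴)/(8·62.0³·4) = 158.46 N/mm
Series: 1/k_eq = 1/158.46 + 1/29 = 0.040794; k_eq = 24.514 N/mm
δ = F/k_eq = 864/24.514 = 35.246 mm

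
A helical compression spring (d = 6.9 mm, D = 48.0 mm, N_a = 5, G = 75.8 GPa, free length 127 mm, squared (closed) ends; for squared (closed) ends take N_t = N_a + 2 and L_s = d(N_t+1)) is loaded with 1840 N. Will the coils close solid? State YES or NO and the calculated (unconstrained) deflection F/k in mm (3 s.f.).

k = Gd⁴/(8D³N_a) = (75.8×10³)(6.9⁴)/(8·48.0³·5) = 38.84 N/mm
N_t = 7; L_s = 6.9·8 = 55.2 mm; δ_solid = L₀ − L_s = 127 − 55.2 = 71.8 mm
δ = F/k = 1840/38.84 = 47.374 mm
δ < δ_solid → spring does not go solid

NO, δ = 47.4 mm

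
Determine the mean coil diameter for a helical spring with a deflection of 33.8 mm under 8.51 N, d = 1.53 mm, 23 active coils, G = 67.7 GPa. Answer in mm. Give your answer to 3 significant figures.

Required rate k = F/δ = 8.51/33.8 = 0.25178 N/mm
D = (Gd⁴/(8N_a·k))^(1/3) = (67.7×10³·1.53⁴/(8·23·0.25178))^(1/3)
  = (8007.99)^(1/3) = 20.0067 mm

20.0 mm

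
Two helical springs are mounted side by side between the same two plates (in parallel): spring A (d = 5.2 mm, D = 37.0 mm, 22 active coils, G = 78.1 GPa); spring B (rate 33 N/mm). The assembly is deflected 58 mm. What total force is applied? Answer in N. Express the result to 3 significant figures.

2290 N

k_A = Gd⁴/(8D³N_a) = (78.1×10³)(5.2⁴)/(8·37.0³·22) = 6.4054 N/mm
Parallel: k_eq = 6.4054 + 33 = 39.405 N/mm
F = k_eq·δ = 39.405·58 = 2285.5 N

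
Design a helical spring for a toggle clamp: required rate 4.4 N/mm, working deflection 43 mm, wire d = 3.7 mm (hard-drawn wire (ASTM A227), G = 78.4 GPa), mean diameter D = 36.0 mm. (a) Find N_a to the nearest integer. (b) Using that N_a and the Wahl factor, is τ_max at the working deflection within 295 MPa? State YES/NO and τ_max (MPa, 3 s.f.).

(a) 9 coils; (b) NO, τ_max = 391 MPa

N_a = Gd⁴/(8D³k) = (78.4×10³)(3.7⁴)/(8·36.0³·4.4) = 8.947 → N_a = 9
Actual rate k = Gd⁴/(8D³·9) = 4.374 N/mm
Working load F = kδ = 4.374·43 = 188.08 N
C = 36.0/3.7 = 9.7297; K_W = (4C−1)/(4C−4)+0.615/C = 1.1491
τ_max = K_W·8FD/(πd³) = 1.1491·340.4 = 391.16 MPa
τ_max > 295 MPa → exceeds allowable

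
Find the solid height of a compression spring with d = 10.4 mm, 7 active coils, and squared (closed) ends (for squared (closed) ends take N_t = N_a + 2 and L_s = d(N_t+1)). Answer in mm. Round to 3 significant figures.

104 mm

squared (closed) ends: N_t = N_a + 2 = 7 + 2 = 9
L_s = d·(N_t+1) = 10.4 × 10 = 104 mm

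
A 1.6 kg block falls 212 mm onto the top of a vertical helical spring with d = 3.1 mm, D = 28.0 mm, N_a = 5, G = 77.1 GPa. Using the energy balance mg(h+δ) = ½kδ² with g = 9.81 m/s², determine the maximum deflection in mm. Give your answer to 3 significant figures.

30.6 mm

k = Gd⁴/(8D³N_a) = (77.1×10³)(3.1⁴)/(8·28.0³·5) = 8.109 N/mm
W = mg = 1.6 × 9.81 = 15.696 N
½kδ² − Wδ − Wh = 0 → δ = (W + √(W² + 2kWh))/k
δ = (15.696 + √(246.36 + 53966.2))/8.109 = (15.696 + 232.84)/8.109 = 30.649 mm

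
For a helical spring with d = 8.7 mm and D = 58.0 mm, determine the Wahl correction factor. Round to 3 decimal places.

1.225

C = D/d = 58.0/8.7 = 6.6667
K_W = (4C−1)/(4C−4) + 0.615/C = 25.667/22.667 + 0.0922 = 1.2246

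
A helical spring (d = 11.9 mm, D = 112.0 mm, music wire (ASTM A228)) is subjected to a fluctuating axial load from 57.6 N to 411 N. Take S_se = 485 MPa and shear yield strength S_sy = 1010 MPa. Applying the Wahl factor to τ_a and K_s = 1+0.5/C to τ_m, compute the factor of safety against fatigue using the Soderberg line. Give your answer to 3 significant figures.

8.89

C = D/d = 112.0/11.9 = 9.4118; K_W = (4C−1)/(4C−4)+0.615/C = 1.1545; K_s = 1+0.5/C = 1.0531
F_a = (F_max−F_min)/2 = 176.7 N; F_m = (F_max+F_min)/2 = 234.3 N
τ_a = K_W·8F_aD/(πd³) = 1.1545 × 29.906 = 34.526 MPa
τ_m = K_s·8F_mD/(πd³) = 1.0531 × 39.654 = 41.761 MPa
Soderberg: 1/n_f = τ_a/S_se + τ_m/S_sy = 34.526/485 + 41.761/1010 = 0.07119 + 0.04135 = 0.11254
n_f = 1/0.11254 = 8.886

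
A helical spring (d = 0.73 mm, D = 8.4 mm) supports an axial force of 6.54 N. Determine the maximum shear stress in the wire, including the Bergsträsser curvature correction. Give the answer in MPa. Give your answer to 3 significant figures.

401 MPa

Spring index C = D/d = 8.4/0.73 = 11.5068
K_B = (4C+2)/(4C−3) = 48.027/43.027 = 1.1162
τ₀ = 8FD/(πd³) = 8·6.54·8.4/(π·0.73³) = 439.488/1.2221 = 359.61 MPa
τ_max = K·τ₀ = 1.1162 × 359.61 = 401.4 MPa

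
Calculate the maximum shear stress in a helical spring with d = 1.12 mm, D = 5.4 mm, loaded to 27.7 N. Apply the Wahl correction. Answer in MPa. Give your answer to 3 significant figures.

359 MPa

Spring index C = D/d = 5.4/1.12 = 4.8214
K_W = (4C−1)/(4C−4) + 0.615/C = 18.286/15.286 + 0.1276 = 1.3238
τ₀ = 8FD/(πd³) = 8·27.7·5.4/(π·1.12³) = 1196.64/4.4137 = 271.12 MPa
τ_max = K·τ₀ = 1.3238 × 271.12 = 358.91 MPa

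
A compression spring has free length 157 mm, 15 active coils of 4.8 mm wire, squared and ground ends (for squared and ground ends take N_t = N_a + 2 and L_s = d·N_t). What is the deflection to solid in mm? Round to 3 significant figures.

75.4 mm

N_t = 17; L_s = 4.8·17 = 81.6 mm
δ_solid = L₀ − L_s = 157 − 81.6 = 75.4 mm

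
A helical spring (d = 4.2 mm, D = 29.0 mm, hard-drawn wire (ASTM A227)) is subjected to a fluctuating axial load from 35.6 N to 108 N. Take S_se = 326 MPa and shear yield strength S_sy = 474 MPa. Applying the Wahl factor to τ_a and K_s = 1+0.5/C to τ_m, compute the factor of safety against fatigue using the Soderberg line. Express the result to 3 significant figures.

C = D/d = 29.0/4.2 = 6.9048; K_W = (4C−1)/(4C−4)+0.615/C = 1.2161; K_s = 1+0.5/C = 1.0724
F_a = (F_max−F_min)/2 = 36.2 N; F_m = (F_max+F_min)/2 = 71.8 N
τ_a = K_W·8F_aD/(πd³) = 1.2161 × 36.083 = 43.88 MPa
τ_m = K_s·8F_mD/(πd³) = 1.0724 × 71.567 = 76.75 MPa
Soderberg: 1/n_f = τ_a/S_se + τ_m/S_sy = 43.88/326 + 76.75/474 = 0.13460 + 0.16192 = 0.29652
n_f = 1/0.29652 = 3.372

3.37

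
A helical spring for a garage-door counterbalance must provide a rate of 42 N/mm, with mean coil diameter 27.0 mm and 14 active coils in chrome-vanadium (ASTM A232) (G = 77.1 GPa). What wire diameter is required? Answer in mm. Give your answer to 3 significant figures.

5.89 mm

d = (8D³N_a·k / G)^(1/4) = (8·27.0³·14·42 / (77.1×10³))^0.25
  = (1200.9)^0.25 = 5.8868 mm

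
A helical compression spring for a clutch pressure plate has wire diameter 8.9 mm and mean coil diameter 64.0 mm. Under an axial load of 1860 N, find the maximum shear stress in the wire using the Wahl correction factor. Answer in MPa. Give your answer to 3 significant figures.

Spring index C = D/d = 64.0/8.9 = 7.1910
K_W = (4C−1)/(4C−4) + 0.615/C = 27.764/24.764 + 0.0855 = 1.2067
τ₀ = 8FD/(πd³) = 8·1860·64.0/(π·8.9³) = 952320/2214.7 = 429.99 MPa
τ_max = K·τ₀ = 1.2067 × 429.99 = 518.86 MPa

519 MPa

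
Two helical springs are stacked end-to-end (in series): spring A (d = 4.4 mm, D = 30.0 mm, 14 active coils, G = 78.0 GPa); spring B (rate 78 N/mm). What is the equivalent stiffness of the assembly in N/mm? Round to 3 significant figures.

k_A = Gd⁴/(8D³N_a) = (78.0×10³)(4.4⁴)/(8·30.0³·14) = 9.6677 N/mm
Series: 1/k_eq = 1/9.6677 + 1/78 = 0.11626; k_eq = 8.6016 N/mm

8.60 N/mm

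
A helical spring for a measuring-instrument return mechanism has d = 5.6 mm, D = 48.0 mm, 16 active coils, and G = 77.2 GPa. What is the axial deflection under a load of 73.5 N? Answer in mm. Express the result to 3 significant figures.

13.7 mm

k = Gd⁴/(8D³N_a) = (77.2×10³)(5.6⁴)/(8·48.0³·16) = 5.3633 N/mm
δ = F/k = 73.5 / 5.3633 = 13.704 mm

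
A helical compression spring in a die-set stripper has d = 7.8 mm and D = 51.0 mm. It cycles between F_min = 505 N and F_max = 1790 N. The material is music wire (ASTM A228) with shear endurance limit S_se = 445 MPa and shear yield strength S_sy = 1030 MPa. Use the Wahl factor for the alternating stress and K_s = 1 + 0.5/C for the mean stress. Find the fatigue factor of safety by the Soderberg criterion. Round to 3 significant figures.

C = D/d = 51.0/7.8 = 6.5385; K_W = (4C−1)/(4C−4)+0.615/C = 1.2295; K_s = 1+0.5/C = 1.0765
F_a = (F_max−F_min)/2 = 642.5 N; F_m = (F_max+F_min)/2 = 1147.5 N
τ_a = K_W·8F_aD/(πd³) = 1.2295 × 175.83 = 216.18 MPa
τ_m = K_s·8F_mD/(πd³) = 1.0765 × 314.04 = 338.05 MPa
Soderberg: 1/n_f = τ_a/S_se + τ_m/S_sy = 216.18/445 + 338.05/1030 = 0.48580 + 0.32820 = 0.81401
n_f = 1/0.81401 = 1.228

1.23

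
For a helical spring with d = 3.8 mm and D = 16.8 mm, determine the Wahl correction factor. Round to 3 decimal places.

1.358

C = D/d = 16.8/3.8 = 4.4211
K_W = (4C−1)/(4C−4) + 0.615/C = 16.684/13.684 + 0.1391 = 1.3583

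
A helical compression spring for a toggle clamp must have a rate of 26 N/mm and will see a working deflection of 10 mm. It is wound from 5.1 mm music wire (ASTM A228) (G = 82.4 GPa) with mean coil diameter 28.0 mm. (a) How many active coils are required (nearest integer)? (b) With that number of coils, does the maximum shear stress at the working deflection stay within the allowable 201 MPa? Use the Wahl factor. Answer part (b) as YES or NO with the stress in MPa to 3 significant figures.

(a) 12 coils; (b) YES, τ_max = 182 MPa

N_a = Gd⁴/(8D³k) = (82.4×10³)(5.1⁴)/(8·28.0³·26) = 12.21 → N_a = 12
Actual rate k = Gd⁴/(8D³·12) = 26.452 N/mm
Working load F = kδ = 26.452·10 = 264.52 N
C = 28.0/5.1 = 5.4902; K_W = (4C−1)/(4C−4)+0.615/C = 1.2790
τ_max = K_W·8FD/(πd³) = 1.2790·142.18 = 181.86 MPa
τ_max ≤ 201 MPa → acceptable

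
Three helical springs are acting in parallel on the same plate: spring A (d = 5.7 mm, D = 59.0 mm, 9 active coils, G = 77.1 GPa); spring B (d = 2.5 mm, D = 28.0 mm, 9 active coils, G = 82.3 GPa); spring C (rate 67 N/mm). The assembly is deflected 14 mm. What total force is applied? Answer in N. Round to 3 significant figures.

k_A = Gd⁴/(8D³N_a) = (77.1×10³)(5.7⁴)/(8·59.0³·9) = 5.5038 N/mm
k_B = Gd⁴/(8D³N_a) = (82.3×10³)(2.5⁴)/(8·28.0³·9) = 2.034 N/mm
Parallel: k_eq = 5.5038 + 2.034 + 67 = 74.538 N/mm
F = k_eq·δ = 74.538·14 = 1043.5 N

1040 N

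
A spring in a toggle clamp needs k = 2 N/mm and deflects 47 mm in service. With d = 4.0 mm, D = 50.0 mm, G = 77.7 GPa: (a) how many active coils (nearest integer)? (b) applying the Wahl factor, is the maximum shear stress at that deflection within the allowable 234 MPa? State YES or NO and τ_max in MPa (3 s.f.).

(a) 10 coils; (b) YES, τ_max = 207 MPa

N_a = Gd⁴/(8D³k) = (77.7×10³)(4.0⁴)/(8·50.0³·2) = 9.946 → N_a = 10
Actual rate k = Gd⁴/(8D³·10) = 1.9891 N/mm
Working load F = kδ = 1.9891·47 = 93.489 N
C = 50.0/4.0 = 12.5000; K_W = (4C−1)/(4C−4)+0.615/C = 1.1144
τ_max = K_W·8FD/(πd³) = 1.1144·185.99 = 207.27 MPa
τ_max ≤ 234 MPa → acceptable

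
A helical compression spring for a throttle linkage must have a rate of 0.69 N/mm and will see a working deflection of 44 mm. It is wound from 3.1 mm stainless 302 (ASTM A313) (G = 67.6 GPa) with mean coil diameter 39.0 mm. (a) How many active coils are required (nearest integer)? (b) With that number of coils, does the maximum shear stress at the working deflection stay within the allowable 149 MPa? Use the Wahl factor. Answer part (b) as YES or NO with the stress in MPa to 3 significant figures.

N_a = Gd⁴/(8D³k) = (67.6×10³)(3.1⁴)/(8·39.0³·0.69) = 19.07 → N_a = 19
Actual rate k = Gd⁴/(8D³·19) = 0.6924 N/mm
Working load F = kδ = 0.6924·44 = 30.466 N
C = 39.0/3.1 = 12.5806; K_W = (4C−1)/(4C−4)+0.615/C = 1.1136
τ_max = K_W·8FD/(πd³) = 1.1136·101.56 = 113.1 MPa
τ_max ≤ 149 MPa → acceptable

(a) 19 coils; (b) YES, τ_max = 113 MPa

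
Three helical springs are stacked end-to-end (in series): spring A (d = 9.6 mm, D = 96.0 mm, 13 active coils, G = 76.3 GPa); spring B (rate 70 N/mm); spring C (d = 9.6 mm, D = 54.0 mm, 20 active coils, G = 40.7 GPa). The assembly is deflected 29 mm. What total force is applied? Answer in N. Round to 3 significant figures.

127 N

k_A = Gd⁴/(8D³N_a) = (76.3×10³)(9.6⁴)/(8·96.0³·13) = 7.0431 N/mm
k_C = Gd⁴/(8D³N_a) = (40.7×10³)(9.6⁴)/(8·54.0³·20) = 13.721 N/mm
Series: 1/k_eq = 1/7.0431 + 1/70 + 1/13.721 = 0.22915; k_eq = 4.3639 N/mm
F = k_eq·δ = 4.3639·29 = 126.55 N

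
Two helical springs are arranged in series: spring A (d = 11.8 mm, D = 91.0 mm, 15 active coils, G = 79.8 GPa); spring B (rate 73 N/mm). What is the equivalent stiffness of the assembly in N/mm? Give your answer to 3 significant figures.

13.9 N/mm

k_A = Gd⁴/(8D³N_a) = (79.8×10³)(11.8⁴)/(8·91.0³·15) = 17.109 N/mm
Series: 1/k_eq = 1/17.109 + 1/73 = 0.072147; k_eq = 13.861 N/mm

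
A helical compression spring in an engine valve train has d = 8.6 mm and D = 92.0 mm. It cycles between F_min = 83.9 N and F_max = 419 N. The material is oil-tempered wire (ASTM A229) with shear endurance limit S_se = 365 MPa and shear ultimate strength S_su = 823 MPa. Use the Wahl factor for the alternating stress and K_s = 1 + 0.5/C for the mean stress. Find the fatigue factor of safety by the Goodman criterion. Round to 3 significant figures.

3.23

C = D/d = 92.0/8.6 = 10.6977; K_W = (4C−1)/(4C−4)+0.615/C = 1.1348; K_s = 1+0.5/C = 1.0467
F_a = (F_max−F_min)/2 = 167.55 N; F_m = (F_max+F_min)/2 = 251.45 N
τ_a = K_W·8F_aD/(πd³) = 1.1348 × 61.713 = 70.034 MPa
τ_m = K_s·8F_mD/(πd³) = 1.0467 × 92.616 = 96.944 MPa
Goodman: 1/n_f = τ_a/S_se + τ_m/S_su = 70.034/365 + 96.944/823 = 0.19187 + 0.11779 = 0.30967
n_f = 1/0.30967 = 3.229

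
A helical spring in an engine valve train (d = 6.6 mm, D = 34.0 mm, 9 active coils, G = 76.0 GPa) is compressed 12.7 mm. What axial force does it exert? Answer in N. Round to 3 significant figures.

647 N

k = Gd⁴/(8D³N_a) = (76.0×10³)(6.6⁴)/(8·34.0³·9) = 50.959 N/mm
F = k·δ = 50.959 × 12.7 = 647.18 N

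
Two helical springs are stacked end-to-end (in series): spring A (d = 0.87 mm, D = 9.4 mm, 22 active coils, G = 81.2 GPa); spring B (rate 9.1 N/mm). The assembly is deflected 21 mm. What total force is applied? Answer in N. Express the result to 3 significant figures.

k_A = Gd⁴/(8D³N_a) = (81.2×10³)(0.87⁴)/(8·9.4³·22) = 0.31823 N/mm
Series: 1/k_eq = 1/0.31823 + 1/9.1 = 3.2523; k_eq = 0.30747 N/mm
F = k_eq·δ = 0.30747·21 = 6.457 N

6.46 N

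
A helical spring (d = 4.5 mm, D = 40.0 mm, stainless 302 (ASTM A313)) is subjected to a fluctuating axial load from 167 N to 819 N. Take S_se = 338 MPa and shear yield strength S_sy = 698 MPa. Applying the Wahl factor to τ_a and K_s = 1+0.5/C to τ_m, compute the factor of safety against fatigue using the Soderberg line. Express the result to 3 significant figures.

0.479

C = D/d = 40.0/4.5 = 8.8889; K_W = (4C−1)/(4C−4)+0.615/C = 1.1643; K_s = 1+0.5/C = 1.0562
F_a = (F_max−F_min)/2 = 326 N; F_m = (F_max+F_min)/2 = 493 N
τ_a = K_W·8F_aD/(πd³) = 1.1643 × 364.4 = 424.26 MPa
τ_m = K_s·8F_mD/(πd³) = 1.0562 × 551.07 = 582.07 MPa
Soderberg: 1/n_f = τ_a/S_se + τ_m/S_sy = 424.26/338 + 582.07/698 = 1.25520 + 0.83391 = 2.0891
n_f = 1/2.0891 = 0.4787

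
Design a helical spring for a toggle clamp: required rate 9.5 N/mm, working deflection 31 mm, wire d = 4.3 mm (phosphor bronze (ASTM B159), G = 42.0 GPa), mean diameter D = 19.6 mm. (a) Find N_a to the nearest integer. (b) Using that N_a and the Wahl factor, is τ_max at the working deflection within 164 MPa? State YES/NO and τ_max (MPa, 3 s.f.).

N_a = Gd⁴/(8D³k) = (42.0×10³)(4.3⁴)/(8·19.6³·9.5) = 25.09 → N_a = 25
Actual rate k = Gd⁴/(8D³·25) = 9.5351 N/mm
Working load F = kδ = 9.5351·31 = 295.59 N
C = 19.6/4.3 = 4.5581; K_W = (4C−1)/(4C−4)+0.615/C = 1.3457
τ_max = K_W·8FD/(πd³) = 1.3457·185.56 = 249.71 MPa
τ_max > 164 MPa → exceeds allowable

(a) 25 coils; (b) NO, τ_max = 250 MPa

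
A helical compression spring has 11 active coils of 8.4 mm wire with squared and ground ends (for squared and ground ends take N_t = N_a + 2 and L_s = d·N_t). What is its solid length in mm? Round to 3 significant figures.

squared and ground ends: N_t = N_a + 2 = 11 + 2 = 13
L_s = d·N_t = 8.4 × 13 = 109.2 mm

109 mm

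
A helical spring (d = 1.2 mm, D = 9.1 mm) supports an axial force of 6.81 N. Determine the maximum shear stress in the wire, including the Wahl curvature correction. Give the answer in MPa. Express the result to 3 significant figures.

109 MPa

Spring index C = D/d = 9.1/1.2 = 7.5833
K_W = (4C−1)/(4C−4) + 0.615/C = 29.333/26.333 + 0.0811 = 1.1950
τ₀ = 8FD/(πd³) = 8·6.81·9.1/(π·1.2³) = 495.768/5.4287 = 91.324 MPa
τ_max = K·τ₀ = 1.1950 × 91.324 = 109.13 MPa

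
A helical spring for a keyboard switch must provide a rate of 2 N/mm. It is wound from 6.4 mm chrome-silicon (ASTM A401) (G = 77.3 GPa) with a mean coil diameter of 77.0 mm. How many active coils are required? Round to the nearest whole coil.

N_a = Gd⁴/(8D³k) = (77.3×10³ × 6.4⁴)/(8 × 77.0³ × 2)
    = 1.29688e+08 / 7.30453e+06 = 17.75 → 18 coils

18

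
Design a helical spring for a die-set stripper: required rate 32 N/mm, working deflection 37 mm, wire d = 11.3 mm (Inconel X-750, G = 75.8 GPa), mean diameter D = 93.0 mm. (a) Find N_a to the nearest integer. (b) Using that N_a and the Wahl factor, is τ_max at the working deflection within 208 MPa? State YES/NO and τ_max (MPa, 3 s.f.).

(a) 6 coils; (b) NO, τ_max = 229 MPa

N_a = Gd⁴/(8D³k) = (75.8×10³)(11.3⁴)/(8·93.0³·32) = 6.002 → N_a = 6
Actual rate k = Gd⁴/(8D³·6) = 32.011 N/mm
Working load F = kδ = 32.011·37 = 1184.4 N
C = 93.0/11.3 = 8.2301; K_W = (4C−1)/(4C−4)+0.615/C = 1.1785
τ_max = K_W·8FD/(πd³) = 1.1785·194.39 = 229.09 MPa
τ_max > 208 MPa → exceeds allowable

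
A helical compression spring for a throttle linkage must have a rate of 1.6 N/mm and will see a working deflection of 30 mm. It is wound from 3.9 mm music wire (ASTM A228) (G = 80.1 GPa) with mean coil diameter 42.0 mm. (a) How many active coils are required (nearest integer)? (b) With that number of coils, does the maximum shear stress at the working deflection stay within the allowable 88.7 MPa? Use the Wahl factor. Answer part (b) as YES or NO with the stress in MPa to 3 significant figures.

N_a = Gd⁴/(8D³k) = (80.1×10³)(3.9⁴)/(8·42.0³·1.6) = 19.54 → N_a = 20
Actual rate k = Gd⁴/(8D³·20) = 1.5632 N/mm
Working load F = kδ = 1.5632·30 = 46.897 N
C = 42.0/3.9 = 10.7692; K_W = (4C−1)/(4C−4)+0.615/C = 1.1339
τ_max = K_W·8FD/(πd³) = 1.1339·84.555 = 95.875 MPa
τ_max > 88.7 MPa → exceeds allowable

(a) 20 coils; (b) NO, τ_max = 95.9 MPa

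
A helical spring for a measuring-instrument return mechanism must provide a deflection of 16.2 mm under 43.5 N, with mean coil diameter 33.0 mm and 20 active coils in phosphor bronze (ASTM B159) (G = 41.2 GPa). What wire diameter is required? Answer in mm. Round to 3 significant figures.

4.40 mm

Required rate k = F/δ = 43.5/16.2 = 2.6852 N/mm
d = (8D³N_a·k / G)^(1/4) = (8·33.0³·20·2.6852 / (41.2×10³))^0.25
  = (374.75)^0.25 = 4.3998 mm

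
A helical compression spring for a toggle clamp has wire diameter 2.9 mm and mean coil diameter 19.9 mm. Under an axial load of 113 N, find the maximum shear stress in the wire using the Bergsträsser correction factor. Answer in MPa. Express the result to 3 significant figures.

Spring index C = D/d = 19.9/2.9 = 6.8621
K_B = (4C+2)/(4C−3) = 29.448/24.448 = 1.2045
τ₀ = 8FD/(πd³) = 8·113·19.9/(π·2.9³) = 17989.6/76.62 = 234.79 MPa
τ_max = K·τ₀ = 1.2045 × 234.79 = 282.81 MPa

283 MPa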